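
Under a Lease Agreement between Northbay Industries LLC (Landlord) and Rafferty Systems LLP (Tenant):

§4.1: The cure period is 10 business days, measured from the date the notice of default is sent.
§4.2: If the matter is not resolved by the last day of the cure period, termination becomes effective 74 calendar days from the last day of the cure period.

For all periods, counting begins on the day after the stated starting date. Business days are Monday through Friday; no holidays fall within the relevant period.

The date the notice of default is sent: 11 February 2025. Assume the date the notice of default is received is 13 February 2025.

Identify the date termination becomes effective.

The last day of the cure period: 10 business days after Tuesday, 11 February 2025, skipping weekends — Feb 12, Feb 13, Feb 14, Feb 17, Feb 18, Feb 19, Feb 20, Feb 21, Feb 24, Feb 25 — lands on Tuesday, 25 February 2025.
Adding 74 calendar days to 25 February 2025 gives 10 May 2025, which is the date termination becomes effective.

10 May 2025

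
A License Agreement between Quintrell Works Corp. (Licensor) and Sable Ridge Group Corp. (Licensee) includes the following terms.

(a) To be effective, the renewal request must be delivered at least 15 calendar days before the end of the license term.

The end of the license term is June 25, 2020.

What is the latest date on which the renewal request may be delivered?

June 10, 2020

Counting back 15 calendar days from June 25, 2020 gives June 10, 2020.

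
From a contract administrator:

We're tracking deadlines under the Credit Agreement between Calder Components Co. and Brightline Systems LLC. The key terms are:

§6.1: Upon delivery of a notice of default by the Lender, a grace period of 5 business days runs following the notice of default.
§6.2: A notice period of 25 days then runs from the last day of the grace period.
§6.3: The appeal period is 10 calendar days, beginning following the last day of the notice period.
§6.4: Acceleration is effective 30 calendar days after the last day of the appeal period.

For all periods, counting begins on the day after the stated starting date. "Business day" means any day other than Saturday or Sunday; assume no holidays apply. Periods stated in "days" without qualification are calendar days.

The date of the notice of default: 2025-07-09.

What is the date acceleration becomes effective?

2025-09-19

From Wednesday, 2025-07-09, 5 business days (Jul 10, Jul 11, Jul 14, Jul 15, Jul 16, skipping weekends) brings us to Wednesday, 2025-07-16, which is the last day of the grace period.
Adding 25 calendar days to 2025-07-16 gives 2025-08-10, which is the last day of the notice period.
The last day of the appeal period: 2025-08-10 + 10 days = 2025-08-20.
The date acceleration becomes effective: 2025-08-20 + 30 days = 2025-09-19.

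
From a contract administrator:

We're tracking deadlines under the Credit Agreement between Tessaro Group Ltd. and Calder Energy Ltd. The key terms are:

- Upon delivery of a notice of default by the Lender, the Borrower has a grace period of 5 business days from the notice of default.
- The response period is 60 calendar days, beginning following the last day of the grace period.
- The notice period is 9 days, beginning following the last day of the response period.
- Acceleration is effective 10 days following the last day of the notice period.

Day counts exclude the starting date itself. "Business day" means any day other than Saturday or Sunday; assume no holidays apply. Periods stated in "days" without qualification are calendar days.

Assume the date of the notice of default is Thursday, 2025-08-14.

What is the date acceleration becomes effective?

2025-11-08

The last day of the grace period: counting 5 business days from Thursday, 2025-08-14 (Aug 15, Aug 18, Aug 19, Aug 20, Aug 21, skipping weekends) reaches Thursday, 2025-08-21.
Adding 60 calendar days to 2025-08-21 gives 2025-10-20, which is the last day of the response period.
The last day of the notice period: 9 calendar days after 2025-10-20 is 2025-10-29.
The date acceleration becomes effective: 10 calendar days after 2025-10-29 is 2025-11-08.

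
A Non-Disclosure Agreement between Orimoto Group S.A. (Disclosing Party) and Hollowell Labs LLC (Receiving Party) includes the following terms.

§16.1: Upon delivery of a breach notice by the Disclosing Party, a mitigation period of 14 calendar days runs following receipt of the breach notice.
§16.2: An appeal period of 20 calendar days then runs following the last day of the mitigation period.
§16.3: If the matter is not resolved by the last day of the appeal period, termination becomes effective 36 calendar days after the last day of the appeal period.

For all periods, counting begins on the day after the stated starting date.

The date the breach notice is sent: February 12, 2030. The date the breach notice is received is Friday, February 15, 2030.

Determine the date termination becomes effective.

The last day of the mitigation period: February 15, 2030 + 14 days = March 1, 2030.
The last day of the appeal period: March 1, 2030 + 20 days = March 21, 2030.
The date termination becomes effective: March 21, 2030 + 36 days = April 26, 2030.

April 26, 2030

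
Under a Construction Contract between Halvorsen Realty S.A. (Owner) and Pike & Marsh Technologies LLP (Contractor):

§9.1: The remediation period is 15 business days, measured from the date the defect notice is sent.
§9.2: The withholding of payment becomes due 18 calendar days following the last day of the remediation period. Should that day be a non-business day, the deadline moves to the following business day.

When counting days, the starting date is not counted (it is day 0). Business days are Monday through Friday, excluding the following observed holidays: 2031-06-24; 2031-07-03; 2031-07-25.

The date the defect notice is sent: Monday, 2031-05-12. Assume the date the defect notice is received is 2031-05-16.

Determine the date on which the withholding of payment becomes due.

The last day of the remediation period: 15 business days after Monday, 2031-05-12, skipping weekends — May 13, May 14, May 15, May 16, …, May 29, May 30, Jun 2 — lands on Monday, 2031-06-02.
The date on which the withholding of payment becomes due: 18 calendar days after 2031-06-02 is 2031-06-20. 2031-06-20 is a Friday and is not a listed holiday, so no roll-forward applies.

2031-06-20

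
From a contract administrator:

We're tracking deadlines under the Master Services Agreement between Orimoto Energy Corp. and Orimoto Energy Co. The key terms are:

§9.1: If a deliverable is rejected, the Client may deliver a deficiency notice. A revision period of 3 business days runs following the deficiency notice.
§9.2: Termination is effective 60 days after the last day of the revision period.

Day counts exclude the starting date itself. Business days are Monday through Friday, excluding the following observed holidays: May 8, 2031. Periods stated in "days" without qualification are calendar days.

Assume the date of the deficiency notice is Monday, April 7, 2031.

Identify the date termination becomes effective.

The last day of the revision period: 3 business days after Monday, April 7, 2031, skipping weekends — Apr 8, Apr 9, Apr 10 — lands on Thursday, April 10, 2031.
The date termination becomes effective: April 10, 2031 + 60 days = June 9, 2031.

June 9, 2031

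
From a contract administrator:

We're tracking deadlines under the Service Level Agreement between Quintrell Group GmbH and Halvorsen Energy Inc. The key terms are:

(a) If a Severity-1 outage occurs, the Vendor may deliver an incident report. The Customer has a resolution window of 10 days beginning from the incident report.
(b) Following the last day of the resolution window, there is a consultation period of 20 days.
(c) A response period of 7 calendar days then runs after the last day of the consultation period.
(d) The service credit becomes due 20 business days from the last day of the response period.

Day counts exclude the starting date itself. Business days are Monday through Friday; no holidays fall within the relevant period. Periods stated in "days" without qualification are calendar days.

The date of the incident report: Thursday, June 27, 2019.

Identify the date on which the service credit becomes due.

Adding 10 calendar days to June 27, 2019 gives July 7, 2019, which is the last day of the resolution window.
The last day of the consultation period: 20 calendar days after July 7, 2019 is July 27, 2019.
The last day of the response period: July 27, 2019 + 7 days = August 3, 2019.
The date on which the service credit becomes due: counting 20 business days from Saturday, August 3, 2019 (Aug 5, Aug 6, Aug 7, Aug 8, …, Aug 28, Aug 29, Aug 30, skipping weekends) reaches Friday, August 30, 2019.

August 30, 2019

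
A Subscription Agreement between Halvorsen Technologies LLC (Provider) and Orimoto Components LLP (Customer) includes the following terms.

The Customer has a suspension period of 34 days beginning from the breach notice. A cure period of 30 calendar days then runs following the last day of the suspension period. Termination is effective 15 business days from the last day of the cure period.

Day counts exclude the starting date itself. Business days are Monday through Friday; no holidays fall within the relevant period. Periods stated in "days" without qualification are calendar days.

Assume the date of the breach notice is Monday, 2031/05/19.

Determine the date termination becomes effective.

2031/08/12

The last day of the suspension period: 34 calendar days after 2031/05/19 is 2031/06/22.
Adding 30 calendar days to 2031/06/22 gives 2031/07/22, which is the last day of the cure period.
From Tuesday, 2031/07/22, 15 business days (Jul 23, Jul 24, Jul 25, Jul 28, …, Aug 8, Aug 11, Aug 12, skipping weekends) brings us to Tuesday, 2031/08/12, which is the date termination becomes effective.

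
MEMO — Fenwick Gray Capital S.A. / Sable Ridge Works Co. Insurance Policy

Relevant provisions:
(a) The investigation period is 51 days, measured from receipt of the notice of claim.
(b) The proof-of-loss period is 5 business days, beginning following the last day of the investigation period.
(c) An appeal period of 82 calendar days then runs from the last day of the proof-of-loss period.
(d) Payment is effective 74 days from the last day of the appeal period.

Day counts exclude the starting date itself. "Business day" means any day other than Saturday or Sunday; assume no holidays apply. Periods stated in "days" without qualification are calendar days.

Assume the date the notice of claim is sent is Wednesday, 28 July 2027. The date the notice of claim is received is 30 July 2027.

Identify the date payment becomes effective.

27 February 2028

Adding 51 calendar days to 30 July 2027 gives 19 September 2027, which is the last day of the investigation period.
The last day of the proof-of-loss period: 5 business days after Sunday, 19 September 2027, skipping weekends — Sep 20, Sep 21, Sep 22, Sep 23, Sep 24 — lands on Friday, 24 September 2027.
The last day of the appeal period: 82 calendar days after 24 September 2027 is 15 December 2027.
The date payment becomes effective: 74 calendar days after 15 December 2027 is 27 February 2028.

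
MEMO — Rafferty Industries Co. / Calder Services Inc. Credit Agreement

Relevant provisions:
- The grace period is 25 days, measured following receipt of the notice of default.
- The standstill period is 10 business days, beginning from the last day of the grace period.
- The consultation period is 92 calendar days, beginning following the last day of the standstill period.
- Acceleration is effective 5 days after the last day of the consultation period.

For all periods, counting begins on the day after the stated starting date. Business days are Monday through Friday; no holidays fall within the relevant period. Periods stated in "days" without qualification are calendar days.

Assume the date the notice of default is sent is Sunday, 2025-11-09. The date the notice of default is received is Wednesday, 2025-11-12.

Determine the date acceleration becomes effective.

Adding 25 calendar days to 2025-11-12 gives 2025-12-07, which is the last day of the grace period.
The last day of the standstill period: 10 business days after Sunday, 2025-12-07, skipping weekends — Dec 8, Dec 9, Dec 10, Dec 11, Dec 12, Dec 15, Dec 16, Dec 17, Dec 18, Dec 19 — lands on Friday, 2025-12-19.
The last day of the consultation period: 2025-12-19 + 92 days = 2026-03-21.
Adding 5 calendar days to 2026-03-21 gives 2026-03-26, which is the date acceleration becomes effective.

2026-03-26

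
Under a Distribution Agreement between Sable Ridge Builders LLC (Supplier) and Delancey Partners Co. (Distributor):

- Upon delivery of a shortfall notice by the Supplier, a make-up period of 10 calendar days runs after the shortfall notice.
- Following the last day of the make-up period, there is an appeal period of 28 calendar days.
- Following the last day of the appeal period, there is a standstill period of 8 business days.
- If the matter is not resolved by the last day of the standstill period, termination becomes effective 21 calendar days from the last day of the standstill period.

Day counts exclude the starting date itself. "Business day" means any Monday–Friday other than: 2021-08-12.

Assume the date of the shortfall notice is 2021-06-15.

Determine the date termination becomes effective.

2021-08-25

The last day of the make-up period: 2021-06-15 + 10 days = 2021-06-25.
Adding 28 calendar days to 2021-06-25 gives 2021-07-23, which is the last day of the appeal period.
The last day of the standstill period: 8 business days after Friday, 2021-07-23, skipping weekends — Jul 26, Jul 27, Jul 28, Jul 29, Jul 30, Aug 2, Aug 3, Aug 4 — lands on Wednesday, 2021-08-04.
The date termination becomes effective: 21 calendar days after 2021-08-04 is 2021-08-25.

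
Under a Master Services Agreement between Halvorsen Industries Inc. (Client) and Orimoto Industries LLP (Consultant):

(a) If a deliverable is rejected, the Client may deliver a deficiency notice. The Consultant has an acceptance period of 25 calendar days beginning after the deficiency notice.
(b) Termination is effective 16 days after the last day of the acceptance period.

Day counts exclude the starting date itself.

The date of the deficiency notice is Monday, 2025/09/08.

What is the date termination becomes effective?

2025/10/19

Adding 25 calendar days to 2025/09/08 gives 2025/10/03, which is the last day of the acceptance period.
The date termination becomes effective: 16 calendar days after 2025/10/03 is 2025/10/19.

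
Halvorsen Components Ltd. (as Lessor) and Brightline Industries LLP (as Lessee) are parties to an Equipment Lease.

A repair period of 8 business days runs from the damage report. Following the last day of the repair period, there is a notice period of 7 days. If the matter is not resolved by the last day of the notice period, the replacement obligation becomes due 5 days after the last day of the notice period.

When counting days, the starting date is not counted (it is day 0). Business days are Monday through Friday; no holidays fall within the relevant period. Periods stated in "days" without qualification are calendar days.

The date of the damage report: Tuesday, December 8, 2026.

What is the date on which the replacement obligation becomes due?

December 30, 2026

The last day of the repair period: counting 8 business days from Tuesday, December 8, 2026 (Dec 9, Dec 10, Dec 11, Dec 14, Dec 15, Dec 16, Dec 17, Dec 18, skipping weekends) reaches Friday, December 18, 2026.
The last day of the notice period: 7 calendar days after December 18, 2026 is December 25, 2026.
The date on which the replacement obligation becomes due: 5 calendar days after December 25, 2026 is December 30, 2026.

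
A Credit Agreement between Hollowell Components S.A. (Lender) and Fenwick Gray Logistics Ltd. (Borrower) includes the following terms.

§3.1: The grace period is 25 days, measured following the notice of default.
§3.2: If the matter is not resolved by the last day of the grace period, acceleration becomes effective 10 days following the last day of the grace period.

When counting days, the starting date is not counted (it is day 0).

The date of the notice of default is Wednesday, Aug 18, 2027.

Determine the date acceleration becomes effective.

Sep 22, 2027

The last day of the grace period: 25 calendar days after Aug 18, 2027 is Sep 12, 2027.
Adding 10 calendar days to Sep 12, 2027 gives Sep 22, 2027, which is the date acceleration becomes effective.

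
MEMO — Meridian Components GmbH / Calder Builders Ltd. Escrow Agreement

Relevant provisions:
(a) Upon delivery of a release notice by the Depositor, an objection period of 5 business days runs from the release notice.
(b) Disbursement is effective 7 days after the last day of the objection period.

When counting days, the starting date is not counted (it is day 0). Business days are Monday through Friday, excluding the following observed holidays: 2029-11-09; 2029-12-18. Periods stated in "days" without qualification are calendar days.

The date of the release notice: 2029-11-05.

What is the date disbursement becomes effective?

The last day of the objection period: 5 business days after Monday, 2029-11-05, skipping weekends and the listed holiday on Nov 9 — Nov 6, Nov 7, Nov 8, Nov 12, Nov 13 — lands on Tuesday, 2029-11-13.
The date disbursement becomes effective: 2029-11-13 + 7 days = 2029-11-20.

2029-11-20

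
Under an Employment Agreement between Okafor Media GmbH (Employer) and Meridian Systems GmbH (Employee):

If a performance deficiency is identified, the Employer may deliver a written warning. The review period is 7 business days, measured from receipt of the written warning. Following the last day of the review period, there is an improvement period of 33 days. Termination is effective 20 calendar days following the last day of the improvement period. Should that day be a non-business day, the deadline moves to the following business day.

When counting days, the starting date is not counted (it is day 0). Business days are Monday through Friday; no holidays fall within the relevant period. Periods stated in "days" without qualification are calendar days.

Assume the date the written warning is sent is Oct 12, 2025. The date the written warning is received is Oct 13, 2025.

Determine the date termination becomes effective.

Dec 15, 2025

The last day of the review period: 7 business days after Monday, Oct 13, 2025, skipping weekends — Oct 14, Oct 15, Oct 16, Oct 17, Oct 20, Oct 21, Oct 22 — lands on Wednesday, Oct 22, 2025.
The last day of the improvement period: 33 calendar days after Oct 22, 2025 is Nov 24, 2025.
The date termination becomes effective: Nov 24, 2025 + 20 days = Dec 14, 2025. That falls on a Sunday, so it rolls to the next business day, Monday, Dec 15, 2025.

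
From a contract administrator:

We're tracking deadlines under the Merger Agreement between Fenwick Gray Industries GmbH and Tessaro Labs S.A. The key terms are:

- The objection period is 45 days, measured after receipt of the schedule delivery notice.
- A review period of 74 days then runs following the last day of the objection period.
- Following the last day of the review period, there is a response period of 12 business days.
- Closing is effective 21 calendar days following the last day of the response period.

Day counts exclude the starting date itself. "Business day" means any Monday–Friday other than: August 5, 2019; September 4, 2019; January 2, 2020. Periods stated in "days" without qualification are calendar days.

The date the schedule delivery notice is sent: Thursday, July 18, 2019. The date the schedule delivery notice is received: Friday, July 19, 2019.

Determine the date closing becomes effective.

December 24, 2019

Adding 45 calendar days to July 19, 2019 gives September 2, 2019, which is the last day of the objection period.
The last day of the review period: September 2, 2019 + 74 days = November 15, 2019.
The last day of the response period: counting 12 business days from Friday, November 15, 2019 (Nov 18, Nov 19, Nov 20, Nov 21, …, Nov 29, Dec 2, Dec 3, skipping weekends) reaches Tuesday, December 3, 2019.
The date closing becomes effective: December 3, 2019 + 21 days = December 24, 2019.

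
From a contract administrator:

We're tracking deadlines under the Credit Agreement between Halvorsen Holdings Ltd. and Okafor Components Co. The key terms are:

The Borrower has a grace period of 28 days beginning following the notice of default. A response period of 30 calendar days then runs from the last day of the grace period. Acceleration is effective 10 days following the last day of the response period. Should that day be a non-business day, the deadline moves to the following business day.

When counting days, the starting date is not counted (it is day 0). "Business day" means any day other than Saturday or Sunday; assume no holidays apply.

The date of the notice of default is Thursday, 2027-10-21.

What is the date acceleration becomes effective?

The last day of the grace period: 2027-10-21 + 28 days = 2027-11-18.
The last day of the response period: 30 calendar days after 2027-11-18 is 2027-12-18.
The date acceleration becomes effective: 2027-12-18 + 10 days = 2027-12-28. 2027-12-28 is a Tuesday, so no roll-forward applies.

2027-12-28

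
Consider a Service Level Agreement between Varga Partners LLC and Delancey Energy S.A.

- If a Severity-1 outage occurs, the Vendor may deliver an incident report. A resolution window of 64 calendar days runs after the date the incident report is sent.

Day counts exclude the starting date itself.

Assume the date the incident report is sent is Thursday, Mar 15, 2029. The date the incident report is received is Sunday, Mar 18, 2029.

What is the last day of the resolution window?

May 18, 2029

The last day of the resolution window: Mar 15, 2029 + 64 days = May 18, 2029.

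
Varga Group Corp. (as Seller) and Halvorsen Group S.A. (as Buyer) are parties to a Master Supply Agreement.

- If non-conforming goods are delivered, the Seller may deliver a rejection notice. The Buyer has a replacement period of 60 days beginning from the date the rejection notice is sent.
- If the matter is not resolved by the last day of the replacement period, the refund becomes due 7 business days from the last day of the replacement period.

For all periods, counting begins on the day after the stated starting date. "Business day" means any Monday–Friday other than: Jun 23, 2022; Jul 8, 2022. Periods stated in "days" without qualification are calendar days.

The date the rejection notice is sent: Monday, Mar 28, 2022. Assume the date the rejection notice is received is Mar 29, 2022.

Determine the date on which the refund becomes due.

The last day of the replacement period: 60 calendar days after Mar 28, 2022 is May 27, 2022.
The date on which the refund becomes due: counting 7 business days from Friday, May 27, 2022 (May 30, May 31, Jun 1, Jun 2, Jun 3, Jun 6, Jun 7, skipping weekends) reaches Tuesday, Jun 7, 2022.

Jun 7, 2022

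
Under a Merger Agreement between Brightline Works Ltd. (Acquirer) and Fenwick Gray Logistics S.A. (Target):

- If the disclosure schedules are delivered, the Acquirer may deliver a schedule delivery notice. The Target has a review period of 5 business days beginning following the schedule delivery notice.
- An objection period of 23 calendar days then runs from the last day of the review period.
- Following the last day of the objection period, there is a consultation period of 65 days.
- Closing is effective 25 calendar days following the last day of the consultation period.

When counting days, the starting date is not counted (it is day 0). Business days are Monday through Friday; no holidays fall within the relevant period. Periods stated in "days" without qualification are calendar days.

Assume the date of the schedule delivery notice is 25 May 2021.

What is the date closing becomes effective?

The last day of the review period: 5 business days after Tuesday, 25 May 2021, skipping weekends — May 26, May 27, May 28, May 31, Jun 1 — lands on Tuesday, 1 June 2021.
The last day of the objection period: 1 June 2021 + 23 days = 24 June 2021.
The last day of the consultation period: 24 June 2021 + 65 days = 28 August 2021.
The date closing becomes effective: 28 August 2021 + 25 days = 22 September 2021.

22 September 2021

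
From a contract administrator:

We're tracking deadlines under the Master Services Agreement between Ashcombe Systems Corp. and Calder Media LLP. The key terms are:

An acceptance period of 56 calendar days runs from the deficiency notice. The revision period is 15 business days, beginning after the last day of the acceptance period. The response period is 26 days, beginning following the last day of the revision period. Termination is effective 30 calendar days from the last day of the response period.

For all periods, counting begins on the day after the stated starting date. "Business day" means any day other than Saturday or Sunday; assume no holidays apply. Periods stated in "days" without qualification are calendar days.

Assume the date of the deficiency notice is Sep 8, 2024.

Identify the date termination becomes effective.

The last day of the acceptance period: 56 calendar days after Sep 8, 2024 is Nov 3, 2024.
From Sunday, Nov 3, 2024, 15 business days (Nov 4, Nov 5, Nov 6, Nov 7, …, Nov 20, Nov 21, Nov 22, skipping weekends) brings us to Friday, Nov 22, 2024, which is the last day of the revision period.
Adding 26 calendar days to Nov 22, 2024 gives Dec 18, 2024, which is the last day of the response period.
The date termination becomes effective: Dec 18, 2024 + 30 days = Jan 17, 2025.

Jan 17, 2025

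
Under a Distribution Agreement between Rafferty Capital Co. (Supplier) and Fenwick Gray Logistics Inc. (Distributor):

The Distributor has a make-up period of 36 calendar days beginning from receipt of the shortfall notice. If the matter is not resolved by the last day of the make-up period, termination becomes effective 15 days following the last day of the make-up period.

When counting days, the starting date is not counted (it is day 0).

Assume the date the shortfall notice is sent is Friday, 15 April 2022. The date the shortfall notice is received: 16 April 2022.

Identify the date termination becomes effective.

The last day of the make-up period: 36 calendar days after 16 April 2022 is 22 May 2022.
Adding 15 calendar days to 22 May 2022 gives 6 June 2022, which is the date termination becomes effective.

6 June 2022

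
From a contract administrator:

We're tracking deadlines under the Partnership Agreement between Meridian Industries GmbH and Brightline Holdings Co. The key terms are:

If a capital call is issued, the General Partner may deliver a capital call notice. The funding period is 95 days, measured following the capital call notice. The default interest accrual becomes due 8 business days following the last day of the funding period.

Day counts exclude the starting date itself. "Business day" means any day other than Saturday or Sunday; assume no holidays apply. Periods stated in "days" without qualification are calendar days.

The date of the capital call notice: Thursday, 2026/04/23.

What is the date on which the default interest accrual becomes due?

The last day of the funding period: 2026/04/23 + 95 days = 2026/07/27.
The date on which the default interest accrual becomes due: counting 8 business days from Monday, 2026/07/27 (Jul 28, Jul 29, Jul 30, Jul 31, Aug 3, Aug 4, Aug 5, Aug 6, skipping weekends) reaches Thursday, 2026/08/06.

2026/08/06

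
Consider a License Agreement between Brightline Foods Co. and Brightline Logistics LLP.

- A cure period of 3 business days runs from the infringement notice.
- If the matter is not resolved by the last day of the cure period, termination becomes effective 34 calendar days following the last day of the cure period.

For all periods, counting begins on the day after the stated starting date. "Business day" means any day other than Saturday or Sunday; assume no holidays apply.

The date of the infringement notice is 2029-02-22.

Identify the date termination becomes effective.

2029-04-02

The last day of the cure period: counting 3 business days from Thursday, 2029-02-22 (Feb 23, Feb 26, Feb 27, skipping weekends) reaches Tuesday, 2029-02-27.
Adding 34 calendar days to 2029-02-27 gives 2029-04-02, which is the date termination becomes effective.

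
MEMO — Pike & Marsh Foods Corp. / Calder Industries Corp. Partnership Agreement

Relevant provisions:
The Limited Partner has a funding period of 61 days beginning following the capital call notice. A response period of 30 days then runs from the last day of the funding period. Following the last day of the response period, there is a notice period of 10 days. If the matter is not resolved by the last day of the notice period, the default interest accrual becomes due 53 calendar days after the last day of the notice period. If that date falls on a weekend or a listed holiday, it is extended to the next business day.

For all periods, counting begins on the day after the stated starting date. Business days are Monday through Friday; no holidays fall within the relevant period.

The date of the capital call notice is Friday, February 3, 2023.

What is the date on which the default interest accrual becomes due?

July 7, 2023

The last day of the funding period: 61 calendar days after February 3, 2023 is April 5, 2023.
The last day of the response period: April 5, 2023 + 30 days = May 5, 2023.
Adding 10 calendar days to May 5, 2023 gives May 15, 2023, which is the last day of the notice period.
Adding 53 calendar days to May 15, 2023 gives July 7, 2023, which is the date on which the default interest accrual becomes due. July 7, 2023 is a Friday, so no roll-forward applies.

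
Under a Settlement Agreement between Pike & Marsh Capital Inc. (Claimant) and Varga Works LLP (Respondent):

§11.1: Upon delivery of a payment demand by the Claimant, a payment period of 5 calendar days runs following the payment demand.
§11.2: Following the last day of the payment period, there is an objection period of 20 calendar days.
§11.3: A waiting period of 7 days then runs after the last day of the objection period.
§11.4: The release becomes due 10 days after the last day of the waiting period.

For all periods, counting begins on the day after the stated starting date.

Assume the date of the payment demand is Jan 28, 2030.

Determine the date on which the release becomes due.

Mar 11, 2030

The last day of the payment period: Jan 28, 2030 + 5 days = Feb 2, 2030.
Adding 20 calendar days to Feb 2, 2030 gives Feb 22, 2030, which is the last day of the objection period.
The last day of the waiting period: Feb 22, 2030 + 7 days = Mar 1, 2030.
The date on which the release becomes due: 10 calendar days after Mar 1, 2030 is Mar 11, 2030.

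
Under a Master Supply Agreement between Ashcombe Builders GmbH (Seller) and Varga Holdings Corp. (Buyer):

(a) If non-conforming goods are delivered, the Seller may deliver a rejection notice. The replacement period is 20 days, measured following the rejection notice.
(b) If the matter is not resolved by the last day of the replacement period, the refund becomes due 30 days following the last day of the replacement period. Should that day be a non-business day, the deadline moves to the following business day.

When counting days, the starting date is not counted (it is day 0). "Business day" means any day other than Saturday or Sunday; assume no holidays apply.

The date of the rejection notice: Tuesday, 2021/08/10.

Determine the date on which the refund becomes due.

2021/09/29

Adding 20 calendar days to 2021/08/10 gives 2021/08/30, which is the last day of the replacement period.
The date on which the refund becomes due: 30 calendar days after 2021/08/30 is 2021/09/29. 2021/09/29 is a Wednesday, so no roll-forward applies.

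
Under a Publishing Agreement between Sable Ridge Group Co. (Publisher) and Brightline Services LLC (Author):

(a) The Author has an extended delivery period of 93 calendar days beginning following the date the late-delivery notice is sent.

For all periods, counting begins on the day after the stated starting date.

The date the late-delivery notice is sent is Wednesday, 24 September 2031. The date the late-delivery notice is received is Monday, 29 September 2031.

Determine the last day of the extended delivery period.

The last day of the extended delivery period: 93 calendar days after 24 September 2031 is 26 December 2031.

26 December 2031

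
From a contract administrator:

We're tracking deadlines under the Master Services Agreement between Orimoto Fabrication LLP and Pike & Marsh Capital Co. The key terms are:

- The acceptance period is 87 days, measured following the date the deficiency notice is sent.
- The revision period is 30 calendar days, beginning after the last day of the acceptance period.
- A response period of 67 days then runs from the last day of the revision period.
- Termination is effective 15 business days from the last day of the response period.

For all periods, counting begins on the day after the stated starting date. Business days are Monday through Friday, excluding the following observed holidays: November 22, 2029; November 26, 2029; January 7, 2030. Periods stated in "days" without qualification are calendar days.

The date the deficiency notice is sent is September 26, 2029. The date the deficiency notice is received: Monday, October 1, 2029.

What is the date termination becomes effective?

April 19, 2030

Adding 87 calendar days to September 26, 2029 gives December 22, 2029, which is the last day of the acceptance period.
The last day of the revision period: December 22, 2029 + 30 days = January 21, 2030.
Adding 67 calendar days to January 21, 2030 gives March 29, 2030, which is the last day of the response period.
The date termination becomes effective: 15 business days after Friday, March 29, 2030, skipping weekends — Apr 1, Apr 2, Apr 3, Apr 4, …, Apr 17, Apr 18, Apr 19 — lands on Friday, April 19, 2030.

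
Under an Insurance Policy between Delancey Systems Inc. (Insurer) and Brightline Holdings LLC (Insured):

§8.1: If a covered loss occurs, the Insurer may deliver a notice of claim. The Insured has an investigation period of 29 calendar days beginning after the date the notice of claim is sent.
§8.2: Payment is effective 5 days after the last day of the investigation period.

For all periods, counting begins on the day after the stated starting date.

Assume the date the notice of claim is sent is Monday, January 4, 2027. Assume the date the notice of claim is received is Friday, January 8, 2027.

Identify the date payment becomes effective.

The last day of the investigation period: 29 calendar days after January 4, 2027 is February 2, 2027.
Adding 5 calendar days to February 2, 2027 gives February 7, 2027, which is the date payment becomes effective.

February 7, 2027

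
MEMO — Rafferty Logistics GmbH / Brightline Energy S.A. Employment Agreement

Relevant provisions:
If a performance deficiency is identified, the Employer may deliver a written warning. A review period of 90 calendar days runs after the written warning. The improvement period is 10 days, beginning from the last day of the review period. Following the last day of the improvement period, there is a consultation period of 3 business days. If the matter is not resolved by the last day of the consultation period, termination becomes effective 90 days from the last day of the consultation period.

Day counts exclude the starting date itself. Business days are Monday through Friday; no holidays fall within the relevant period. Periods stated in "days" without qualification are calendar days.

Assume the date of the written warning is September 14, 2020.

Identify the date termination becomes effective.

Adding 90 calendar days to September 14, 2020 gives December 13, 2020, which is the last day of the review period.
Adding 10 calendar days to December 13, 2020 gives December 23, 2020, which is the last day of the improvement period.
The last day of the consultation period: 3 business days after Wednesday, December 23, 2020, skipping weekends — Dec 24, Dec 25, Dec 28 — lands on Monday, December 28, 2020.
The date termination becomes effective: December 28, 2020 + 90 days = March 28, 2021.

March 28, 2021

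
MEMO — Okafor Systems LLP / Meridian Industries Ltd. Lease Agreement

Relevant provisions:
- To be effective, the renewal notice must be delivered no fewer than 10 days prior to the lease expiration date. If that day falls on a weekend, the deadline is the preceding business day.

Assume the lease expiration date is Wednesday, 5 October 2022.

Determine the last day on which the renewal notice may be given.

5 October 2022 minus 10 days is 25 September 2022. That is a Sunday, so the deadline moves back to Friday, 23 September 2022.

23 September 2022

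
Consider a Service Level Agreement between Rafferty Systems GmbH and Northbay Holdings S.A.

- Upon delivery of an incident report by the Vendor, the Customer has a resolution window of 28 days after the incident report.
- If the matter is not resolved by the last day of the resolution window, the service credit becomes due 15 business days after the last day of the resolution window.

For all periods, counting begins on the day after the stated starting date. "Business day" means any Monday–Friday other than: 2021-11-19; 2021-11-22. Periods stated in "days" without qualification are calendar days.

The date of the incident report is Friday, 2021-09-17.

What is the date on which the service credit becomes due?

The last day of the resolution window: 2021-09-17 + 28 days = 2021-10-15.
From Friday, 2021-10-15, 15 business days (Oct 18, Oct 19, Oct 20, Oct 21, …, Nov 3, Nov 4, Nov 5, skipping weekends) brings us to Friday, 2021-11-05, which is the date on which the service credit becomes due.

2021-11-05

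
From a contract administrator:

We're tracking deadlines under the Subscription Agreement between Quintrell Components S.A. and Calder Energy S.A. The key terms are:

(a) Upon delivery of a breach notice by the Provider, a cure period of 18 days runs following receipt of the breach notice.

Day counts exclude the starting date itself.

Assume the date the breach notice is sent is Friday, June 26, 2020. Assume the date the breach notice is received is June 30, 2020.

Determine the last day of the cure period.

The last day of the cure period: 18 calendar days after June 30, 2020 is July 18, 2020.

July 18, 2020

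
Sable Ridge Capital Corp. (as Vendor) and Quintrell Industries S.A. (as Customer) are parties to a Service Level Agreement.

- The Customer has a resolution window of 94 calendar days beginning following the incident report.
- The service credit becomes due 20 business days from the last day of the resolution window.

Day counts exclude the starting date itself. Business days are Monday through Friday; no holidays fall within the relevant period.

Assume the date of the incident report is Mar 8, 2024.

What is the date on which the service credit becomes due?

The last day of the resolution window: 94 calendar days after Mar 8, 2024 is Jun 10, 2024.
From Monday, Jun 10, 2024, 20 business days (Jun 11, Jun 12, Jun 13, Jun 14, …, Jul 4, Jul 5, Jul 8, skipping weekends) brings us to Monday, Jul 8, 2024, which is the date on which the service credit becomes due.

Jul 8, 2024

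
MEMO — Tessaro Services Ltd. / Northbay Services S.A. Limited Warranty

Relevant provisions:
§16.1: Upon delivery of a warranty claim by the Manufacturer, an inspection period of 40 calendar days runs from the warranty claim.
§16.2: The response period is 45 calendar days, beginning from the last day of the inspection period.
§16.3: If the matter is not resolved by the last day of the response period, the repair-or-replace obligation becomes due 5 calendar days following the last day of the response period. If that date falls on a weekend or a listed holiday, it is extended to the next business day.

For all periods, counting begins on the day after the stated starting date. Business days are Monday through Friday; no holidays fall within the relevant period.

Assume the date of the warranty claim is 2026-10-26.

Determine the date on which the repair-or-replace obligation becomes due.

2027-01-25

Adding 40 calendar days to 2026-10-26 gives 2026-12-05, which is the last day of the inspection period.
Adding 45 calendar days to 2026-12-05 gives 2027-01-19, which is the last day of the response period.
The date on which the repair-or-replace obligation becomes due: 2027-01-19 + 5 days = 2027-01-24. That falls on a Sunday, so it rolls to the next business day, Monday, 2027-01-25.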